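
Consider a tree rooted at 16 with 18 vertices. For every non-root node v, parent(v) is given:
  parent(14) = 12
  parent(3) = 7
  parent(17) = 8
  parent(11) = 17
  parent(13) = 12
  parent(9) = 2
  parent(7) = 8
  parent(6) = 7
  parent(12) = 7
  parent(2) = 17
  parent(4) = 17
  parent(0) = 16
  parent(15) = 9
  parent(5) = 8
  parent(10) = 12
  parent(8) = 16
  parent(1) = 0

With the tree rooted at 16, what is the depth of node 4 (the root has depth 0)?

3

16–8–17–4 — 3 edges.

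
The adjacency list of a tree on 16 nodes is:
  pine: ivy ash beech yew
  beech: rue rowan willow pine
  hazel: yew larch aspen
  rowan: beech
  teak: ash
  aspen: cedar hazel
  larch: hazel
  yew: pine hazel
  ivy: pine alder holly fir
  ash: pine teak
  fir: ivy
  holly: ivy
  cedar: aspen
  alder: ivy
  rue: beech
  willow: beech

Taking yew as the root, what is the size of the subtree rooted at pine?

pine's subtree: {pine, ivy, ash, beech, fir, alder, holly, teak, rue, willow, rowan}, size 11.

11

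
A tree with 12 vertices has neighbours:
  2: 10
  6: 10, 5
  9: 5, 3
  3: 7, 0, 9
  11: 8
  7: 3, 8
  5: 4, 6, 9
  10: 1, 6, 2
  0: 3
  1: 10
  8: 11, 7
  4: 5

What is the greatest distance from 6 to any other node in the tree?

The node farthest from 6 is 11, via 6–5–9–3–7–8–11 — 6 edges.

6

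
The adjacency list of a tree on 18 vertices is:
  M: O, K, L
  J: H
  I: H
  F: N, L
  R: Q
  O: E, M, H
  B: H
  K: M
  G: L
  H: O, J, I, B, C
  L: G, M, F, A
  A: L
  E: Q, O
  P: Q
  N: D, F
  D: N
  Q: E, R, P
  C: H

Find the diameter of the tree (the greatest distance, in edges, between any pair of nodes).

BFS from P reaches D last, at distance 8; BFS from D confirms no node is farther.
Path: P-Q-E-O-M-L-F-N-D.

8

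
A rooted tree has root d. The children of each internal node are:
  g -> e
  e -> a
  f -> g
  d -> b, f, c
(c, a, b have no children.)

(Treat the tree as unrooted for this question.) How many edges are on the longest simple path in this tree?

A longest path is a – e – g – f – d – b, with 5 edges.

5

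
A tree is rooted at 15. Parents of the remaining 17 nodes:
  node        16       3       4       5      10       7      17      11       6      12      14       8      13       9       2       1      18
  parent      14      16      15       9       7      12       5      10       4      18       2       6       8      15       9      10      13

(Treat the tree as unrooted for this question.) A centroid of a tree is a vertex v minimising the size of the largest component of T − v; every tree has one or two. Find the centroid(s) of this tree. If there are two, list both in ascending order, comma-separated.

4, 6

If 6 is removed the pieces have sizes 9, 8, all ≤ ⌊18/2⌋ = 9.
Its neighbour 4 also leaves a largest component of size 9, so both are centroids.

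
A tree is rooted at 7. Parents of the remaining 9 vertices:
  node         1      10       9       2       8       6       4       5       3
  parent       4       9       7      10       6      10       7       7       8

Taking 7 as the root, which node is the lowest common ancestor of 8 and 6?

Ancestors of 8 (toward the root): 8, 6, 10, 9, 7.
Ancestors of 6: 6, 10, 9, 7.
The deepest node appearing in both lists is 6.

6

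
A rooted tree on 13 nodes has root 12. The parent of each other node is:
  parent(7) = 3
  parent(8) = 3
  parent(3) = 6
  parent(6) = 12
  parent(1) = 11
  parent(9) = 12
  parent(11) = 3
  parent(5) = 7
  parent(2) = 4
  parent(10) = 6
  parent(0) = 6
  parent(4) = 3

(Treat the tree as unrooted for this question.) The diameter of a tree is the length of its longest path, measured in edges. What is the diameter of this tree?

5

Starting from 2, a farthest node is 9 at distance 5.
One longest path: 2-4-3-6-12-9.
So the diameter is 5.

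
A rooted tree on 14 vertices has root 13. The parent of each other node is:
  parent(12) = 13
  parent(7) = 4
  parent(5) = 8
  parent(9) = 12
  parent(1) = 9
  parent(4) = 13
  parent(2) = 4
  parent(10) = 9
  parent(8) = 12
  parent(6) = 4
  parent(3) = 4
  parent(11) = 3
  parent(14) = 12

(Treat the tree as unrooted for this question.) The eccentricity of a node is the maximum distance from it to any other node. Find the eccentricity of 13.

3

The node farthest from 13 is 5 (11, 10, 1 also at distance 3), via 13–12–8–5 — 3 edges.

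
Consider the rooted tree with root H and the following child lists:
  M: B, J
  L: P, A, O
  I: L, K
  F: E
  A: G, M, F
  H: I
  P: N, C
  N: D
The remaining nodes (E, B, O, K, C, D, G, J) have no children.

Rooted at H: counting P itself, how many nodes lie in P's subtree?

The subtree rooted at P contains: P, N, C, D — 4 nodes.

4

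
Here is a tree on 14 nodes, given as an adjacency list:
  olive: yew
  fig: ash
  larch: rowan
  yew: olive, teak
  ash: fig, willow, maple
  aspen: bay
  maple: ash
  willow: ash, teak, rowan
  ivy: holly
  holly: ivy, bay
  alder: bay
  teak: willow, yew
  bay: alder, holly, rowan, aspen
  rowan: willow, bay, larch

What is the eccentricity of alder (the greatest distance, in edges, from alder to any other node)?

The node farthest from alder is olive, via alder–bay–rowan–willow–teak–yew–olive — 6 edges.

6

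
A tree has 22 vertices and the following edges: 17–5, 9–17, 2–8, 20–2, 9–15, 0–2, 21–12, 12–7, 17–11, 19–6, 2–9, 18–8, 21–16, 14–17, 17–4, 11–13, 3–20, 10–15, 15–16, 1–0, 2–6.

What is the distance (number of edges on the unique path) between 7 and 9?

5

7–12–21–16–15–9: 5 edges.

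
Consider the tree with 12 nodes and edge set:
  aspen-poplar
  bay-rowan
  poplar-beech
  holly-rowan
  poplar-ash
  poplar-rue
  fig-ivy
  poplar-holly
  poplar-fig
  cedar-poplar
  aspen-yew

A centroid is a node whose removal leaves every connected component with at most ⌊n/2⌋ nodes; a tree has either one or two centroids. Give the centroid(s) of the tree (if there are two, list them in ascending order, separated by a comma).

Removing poplar splits the tree into components of sizes 3, 2, 2, 1, 1, 1, 1; the largest is 3 ≤ ⌊12/2⌋ = 6.
No neighbour of poplar does as well, so poplar is the unique centroid.

poplar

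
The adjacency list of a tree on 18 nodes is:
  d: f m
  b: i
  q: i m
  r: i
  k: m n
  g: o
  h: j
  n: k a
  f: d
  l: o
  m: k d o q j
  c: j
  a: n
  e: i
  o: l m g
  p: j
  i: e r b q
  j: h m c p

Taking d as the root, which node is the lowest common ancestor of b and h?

Path b→root: b i q m d; path h→root: h j m d.
First common node: m.

m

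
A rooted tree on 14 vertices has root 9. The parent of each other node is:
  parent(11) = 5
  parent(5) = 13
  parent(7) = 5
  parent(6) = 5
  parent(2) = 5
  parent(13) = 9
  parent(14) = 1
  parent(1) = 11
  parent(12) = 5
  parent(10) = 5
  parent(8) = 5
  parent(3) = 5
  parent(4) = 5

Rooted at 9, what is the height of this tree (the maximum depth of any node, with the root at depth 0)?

5

The longest root-to-leaf path is 9–13–5–11–1–14 (5 edges).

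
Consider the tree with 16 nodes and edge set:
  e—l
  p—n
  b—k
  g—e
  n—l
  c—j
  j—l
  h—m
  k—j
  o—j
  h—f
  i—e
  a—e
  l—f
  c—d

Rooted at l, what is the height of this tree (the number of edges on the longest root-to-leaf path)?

A deepest node is b, reached by l–j–k–b.
That path has 3 edges, so the height is 3.

3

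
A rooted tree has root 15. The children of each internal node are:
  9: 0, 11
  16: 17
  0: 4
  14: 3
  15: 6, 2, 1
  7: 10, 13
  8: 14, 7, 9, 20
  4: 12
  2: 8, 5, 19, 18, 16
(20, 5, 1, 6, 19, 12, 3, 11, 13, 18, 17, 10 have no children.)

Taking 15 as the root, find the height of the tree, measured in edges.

6

12 sits deepest: 15 – 2 – 8 – 9 – 0 – 4 – 12 — 6 edges from the root.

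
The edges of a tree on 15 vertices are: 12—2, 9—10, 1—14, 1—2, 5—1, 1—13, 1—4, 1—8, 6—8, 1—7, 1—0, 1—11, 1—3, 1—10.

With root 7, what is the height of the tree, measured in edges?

3

6 sits deepest: 7–1–8–6 — 3 edges from the root.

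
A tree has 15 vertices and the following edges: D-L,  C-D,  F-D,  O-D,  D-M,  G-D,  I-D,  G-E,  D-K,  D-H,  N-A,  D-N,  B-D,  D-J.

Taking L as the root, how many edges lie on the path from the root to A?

Climbing from A to the root: A–N–D–L. That's 3 steps.

3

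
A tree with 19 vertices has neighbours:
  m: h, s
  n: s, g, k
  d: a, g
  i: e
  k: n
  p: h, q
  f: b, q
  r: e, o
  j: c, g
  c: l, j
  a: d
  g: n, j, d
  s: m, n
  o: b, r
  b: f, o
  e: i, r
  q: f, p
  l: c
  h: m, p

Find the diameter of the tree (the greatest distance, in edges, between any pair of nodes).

15

BFS from l reaches i last, at distance 15; BFS from i confirms no node is farther.
Path: l – c – j – g – n – s – m – h – p – q – f – b – o – r – e – i.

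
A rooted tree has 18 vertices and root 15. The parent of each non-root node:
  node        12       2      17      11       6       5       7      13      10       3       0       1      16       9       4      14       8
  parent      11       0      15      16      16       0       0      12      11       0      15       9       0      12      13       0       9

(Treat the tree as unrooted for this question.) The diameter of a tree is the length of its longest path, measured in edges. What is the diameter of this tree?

7

BFS from 8 reaches 17 last, at distance 7; BFS from 17 confirms no node is farther.
Path: 8–9–12–11–16–0–15–17.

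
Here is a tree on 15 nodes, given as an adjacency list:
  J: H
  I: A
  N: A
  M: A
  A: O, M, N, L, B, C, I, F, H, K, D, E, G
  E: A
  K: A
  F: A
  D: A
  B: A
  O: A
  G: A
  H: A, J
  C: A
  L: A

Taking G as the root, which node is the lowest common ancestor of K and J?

A

Path K→root: K A G; path J→root: J H A G.
First common node: A.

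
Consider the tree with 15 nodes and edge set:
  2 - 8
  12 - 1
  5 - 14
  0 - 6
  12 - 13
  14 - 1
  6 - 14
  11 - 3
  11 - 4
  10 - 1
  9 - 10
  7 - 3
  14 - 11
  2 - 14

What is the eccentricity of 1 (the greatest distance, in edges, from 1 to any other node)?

4

The node farthest from 1 is 7, via 1–14–11–3–7 — 4 edges.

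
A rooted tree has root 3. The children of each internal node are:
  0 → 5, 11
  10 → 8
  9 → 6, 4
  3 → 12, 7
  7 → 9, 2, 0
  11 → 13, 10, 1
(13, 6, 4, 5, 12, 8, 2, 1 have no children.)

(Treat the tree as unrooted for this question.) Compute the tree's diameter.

Starting from 8, a farthest node is 6 at distance 6.
One longest path: 8-10-11-0-7-9-6.
So the diameter is 6.

6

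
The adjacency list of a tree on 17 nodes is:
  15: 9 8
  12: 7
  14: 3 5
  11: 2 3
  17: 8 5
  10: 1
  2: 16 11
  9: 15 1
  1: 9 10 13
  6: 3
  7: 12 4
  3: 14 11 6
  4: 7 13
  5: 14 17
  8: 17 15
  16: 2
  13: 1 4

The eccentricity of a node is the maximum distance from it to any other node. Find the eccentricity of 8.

7

The node farthest from 8 is 12 (16 also at distance 7), via 8-15-9-1-13-4-7-12 — 7 edges.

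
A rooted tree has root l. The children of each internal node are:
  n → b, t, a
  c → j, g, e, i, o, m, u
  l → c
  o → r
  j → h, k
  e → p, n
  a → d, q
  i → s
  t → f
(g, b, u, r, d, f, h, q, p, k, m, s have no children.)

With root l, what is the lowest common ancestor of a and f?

n

Ancestors of a (toward the root): a, n, e, c, l.
Ancestors of f: f, t, n, e, c, l.
The deepest node appearing in both lists is n.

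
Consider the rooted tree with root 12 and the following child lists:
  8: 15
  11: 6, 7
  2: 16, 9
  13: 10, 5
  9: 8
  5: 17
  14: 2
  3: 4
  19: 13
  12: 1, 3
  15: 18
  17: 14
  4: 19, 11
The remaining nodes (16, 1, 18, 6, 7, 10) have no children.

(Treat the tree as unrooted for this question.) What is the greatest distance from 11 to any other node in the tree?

Distances from 11 peak at 11, attained at 18.
11-4-19-13-5-17-14-2-9-8-15-18

11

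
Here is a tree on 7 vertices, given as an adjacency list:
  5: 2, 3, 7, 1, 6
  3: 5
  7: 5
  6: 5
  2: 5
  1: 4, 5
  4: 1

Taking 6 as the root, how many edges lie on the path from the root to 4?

Climbing from 4 to the root: 4 – 1 – 5 – 6. That's 3 steps.

3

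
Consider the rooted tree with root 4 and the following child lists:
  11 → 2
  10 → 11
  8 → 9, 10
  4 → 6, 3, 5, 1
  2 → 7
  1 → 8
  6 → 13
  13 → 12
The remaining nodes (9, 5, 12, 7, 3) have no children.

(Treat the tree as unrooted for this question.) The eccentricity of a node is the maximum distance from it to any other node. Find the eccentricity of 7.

9

Distances from 7 peak at 9, attained at 12.
7 – 2 – 11 – 10 – 8 – 1 – 4 – 6 – 13 – 12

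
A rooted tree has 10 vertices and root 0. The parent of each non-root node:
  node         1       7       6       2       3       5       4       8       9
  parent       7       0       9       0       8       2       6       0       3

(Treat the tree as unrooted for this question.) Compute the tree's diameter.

7

Starting from 4, a farthest node is 5 at distance 7.
One longest path: 4 - 6 - 9 - 3 - 8 - 0 - 2 - 5.
So the diameter is 7.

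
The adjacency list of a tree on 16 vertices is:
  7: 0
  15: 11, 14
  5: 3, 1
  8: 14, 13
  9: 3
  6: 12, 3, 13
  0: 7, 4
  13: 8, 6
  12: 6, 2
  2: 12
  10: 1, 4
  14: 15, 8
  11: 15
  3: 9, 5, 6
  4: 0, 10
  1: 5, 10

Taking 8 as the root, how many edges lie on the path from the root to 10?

6

Path from 8 to 10: 8 → 13 → 6 → 3 → 5 → 1 → 10, which has 6 edges.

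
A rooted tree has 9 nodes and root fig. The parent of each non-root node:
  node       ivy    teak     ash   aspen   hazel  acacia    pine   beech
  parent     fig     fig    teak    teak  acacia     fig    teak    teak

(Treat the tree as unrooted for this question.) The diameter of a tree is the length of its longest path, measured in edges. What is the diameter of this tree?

Starting from hazel, a farthest node is aspen at distance 4.
One longest path: hazel – acacia – fig – teak – aspen.
So the diameter is 4.

4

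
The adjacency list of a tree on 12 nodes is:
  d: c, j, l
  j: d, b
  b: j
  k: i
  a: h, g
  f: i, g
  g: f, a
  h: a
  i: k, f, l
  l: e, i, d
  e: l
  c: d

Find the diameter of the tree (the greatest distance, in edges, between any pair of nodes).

Starting from h, a farthest node is b at distance 8.
One longest path: h-a-g-f-i-l-d-j-b.
So the diameter is 8.

8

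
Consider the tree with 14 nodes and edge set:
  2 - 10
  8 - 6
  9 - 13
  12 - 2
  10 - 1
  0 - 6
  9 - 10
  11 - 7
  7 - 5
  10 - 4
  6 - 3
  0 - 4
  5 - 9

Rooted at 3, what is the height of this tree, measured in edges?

The longest root-to-leaf path is 3-6-0-4-10-9-5-7-11 (8 edges).

8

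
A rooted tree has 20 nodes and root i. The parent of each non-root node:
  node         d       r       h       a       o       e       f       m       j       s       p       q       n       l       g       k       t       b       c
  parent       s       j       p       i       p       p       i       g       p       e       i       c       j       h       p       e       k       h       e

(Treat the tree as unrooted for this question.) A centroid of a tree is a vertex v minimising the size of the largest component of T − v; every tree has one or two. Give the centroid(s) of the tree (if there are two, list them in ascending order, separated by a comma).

Delete p: the remaining components have sizes 7, 3, 3, 3, 2, 1. Max 7 ≤ 10, so p is a centroid.
No neighbour of p does as well, so p is the unique centroid.

p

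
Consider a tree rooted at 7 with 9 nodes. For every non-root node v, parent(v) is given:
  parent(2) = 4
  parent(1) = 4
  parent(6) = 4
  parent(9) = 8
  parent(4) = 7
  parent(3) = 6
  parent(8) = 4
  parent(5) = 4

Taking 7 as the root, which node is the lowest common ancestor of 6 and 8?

4

Ancestors of 6 (toward the root): 6, 4, 7.
Ancestors of 8: 8, 4, 7.
The deepest node appearing in both lists is 4.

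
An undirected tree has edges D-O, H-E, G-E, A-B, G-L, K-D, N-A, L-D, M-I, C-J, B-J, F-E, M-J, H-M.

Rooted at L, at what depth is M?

4

L – G – E – H – M — 4 edges.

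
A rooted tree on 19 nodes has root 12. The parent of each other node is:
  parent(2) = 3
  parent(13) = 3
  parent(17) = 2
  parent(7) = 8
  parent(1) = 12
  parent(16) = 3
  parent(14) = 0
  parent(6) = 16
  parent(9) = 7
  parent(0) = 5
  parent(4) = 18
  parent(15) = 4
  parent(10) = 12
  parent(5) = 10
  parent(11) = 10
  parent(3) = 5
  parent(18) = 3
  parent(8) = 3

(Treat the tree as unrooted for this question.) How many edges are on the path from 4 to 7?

4

Walking from 4: 4 – 18 – 3 – 8 – 7. Length 4.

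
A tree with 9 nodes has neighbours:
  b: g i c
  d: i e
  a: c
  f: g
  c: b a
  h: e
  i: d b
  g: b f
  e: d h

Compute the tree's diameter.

A longest path is a-c-b-i-d-e-h, with 6 edges.

6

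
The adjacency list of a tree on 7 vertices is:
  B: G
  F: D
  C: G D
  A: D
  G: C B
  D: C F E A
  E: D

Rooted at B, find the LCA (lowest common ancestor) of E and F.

D

E's ancestor chain is E, D, C, G, B and F's is F, D, C, G, B; they first meet at D.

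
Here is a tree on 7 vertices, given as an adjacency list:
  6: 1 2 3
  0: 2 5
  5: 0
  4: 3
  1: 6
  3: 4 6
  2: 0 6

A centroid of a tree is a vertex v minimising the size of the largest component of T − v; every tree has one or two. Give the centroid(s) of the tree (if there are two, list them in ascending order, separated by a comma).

6

If 6 is removed the pieces have sizes 3, 2, 1, all ≤ ⌊7/2⌋ = 3.
Every other node leaves some component of size > 3, so the centroid is unique.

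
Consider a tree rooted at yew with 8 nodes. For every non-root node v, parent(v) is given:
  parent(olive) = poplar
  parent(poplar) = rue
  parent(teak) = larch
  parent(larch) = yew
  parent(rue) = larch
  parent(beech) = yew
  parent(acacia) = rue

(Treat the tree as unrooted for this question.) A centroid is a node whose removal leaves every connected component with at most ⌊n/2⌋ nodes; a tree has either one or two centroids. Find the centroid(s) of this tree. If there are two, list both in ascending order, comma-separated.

Delete rue: the remaining components have sizes 4, 2, 1. Max 4 ≤ 4, so rue is a centroid.
larch is adjacent to rue and is also a centroid (the largest component after removing it is likewise 4).

larch, rue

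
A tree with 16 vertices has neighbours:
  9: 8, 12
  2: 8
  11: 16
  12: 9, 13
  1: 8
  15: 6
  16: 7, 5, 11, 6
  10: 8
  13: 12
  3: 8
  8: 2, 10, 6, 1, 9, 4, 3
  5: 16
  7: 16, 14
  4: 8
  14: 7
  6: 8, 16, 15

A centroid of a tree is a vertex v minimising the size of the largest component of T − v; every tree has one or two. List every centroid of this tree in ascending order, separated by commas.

Removing 8 splits the tree into components of sizes 7, 3, 1, 1, 1, 1, 1; the largest is 7 ≤ ⌊16/2⌋ = 8.
No neighbour of 8 does as well, so 8 is the unique centroid.

8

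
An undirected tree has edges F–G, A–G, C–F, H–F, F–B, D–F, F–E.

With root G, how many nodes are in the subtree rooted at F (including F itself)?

6

Descendants of F (including itself): F, H, C, B, E, D. That's 6.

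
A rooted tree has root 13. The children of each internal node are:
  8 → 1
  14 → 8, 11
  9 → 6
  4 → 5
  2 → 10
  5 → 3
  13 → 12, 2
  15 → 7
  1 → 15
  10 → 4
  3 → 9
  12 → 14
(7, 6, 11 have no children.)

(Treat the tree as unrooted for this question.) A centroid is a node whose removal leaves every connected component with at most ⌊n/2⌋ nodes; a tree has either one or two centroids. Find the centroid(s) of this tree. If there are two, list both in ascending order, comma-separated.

13

Removing 13 splits the tree into components of sizes 7, 7; the largest is 7 ≤ ⌊15/2⌋ = 7.
Every other node leaves some component of size > 7, so the centroid is unique.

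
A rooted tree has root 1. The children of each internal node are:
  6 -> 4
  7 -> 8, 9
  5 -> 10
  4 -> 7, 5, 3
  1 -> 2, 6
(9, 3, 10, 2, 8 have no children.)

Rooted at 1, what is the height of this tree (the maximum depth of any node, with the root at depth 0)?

10 sits deepest: 1 → 6 → 4 → 5 → 10 — 4 edges from the root.

4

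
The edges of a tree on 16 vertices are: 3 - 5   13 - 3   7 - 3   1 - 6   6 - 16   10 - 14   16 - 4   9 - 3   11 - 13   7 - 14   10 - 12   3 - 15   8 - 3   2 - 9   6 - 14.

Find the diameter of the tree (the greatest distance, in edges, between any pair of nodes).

7

Starting from 4, a farthest node is 11 at distance 7.
One longest path: 4 – 16 – 6 – 14 – 7 – 3 – 13 – 11.
So the diameter is 7.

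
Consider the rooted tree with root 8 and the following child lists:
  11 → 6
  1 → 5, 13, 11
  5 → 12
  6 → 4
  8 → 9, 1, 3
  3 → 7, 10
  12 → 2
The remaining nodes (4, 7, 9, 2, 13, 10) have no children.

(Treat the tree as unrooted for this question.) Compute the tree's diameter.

A longest path is 7 - 3 - 8 - 1 - 11 - 6 - 4, with 6 edges.

6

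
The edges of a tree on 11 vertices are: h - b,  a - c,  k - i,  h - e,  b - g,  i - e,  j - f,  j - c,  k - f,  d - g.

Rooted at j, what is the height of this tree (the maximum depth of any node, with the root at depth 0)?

8

d sits deepest: j → f → k → i → e → h → b → g → d — 8 edges from the root.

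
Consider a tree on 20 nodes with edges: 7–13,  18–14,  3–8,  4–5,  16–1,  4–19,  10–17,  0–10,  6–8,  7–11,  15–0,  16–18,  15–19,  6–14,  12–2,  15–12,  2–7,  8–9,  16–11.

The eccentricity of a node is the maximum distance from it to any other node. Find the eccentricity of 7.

A farthest node from 7 is 9 (3 also at distance 7).
The path 7–11–16–18–14–6–8–9 has 7 edges.

7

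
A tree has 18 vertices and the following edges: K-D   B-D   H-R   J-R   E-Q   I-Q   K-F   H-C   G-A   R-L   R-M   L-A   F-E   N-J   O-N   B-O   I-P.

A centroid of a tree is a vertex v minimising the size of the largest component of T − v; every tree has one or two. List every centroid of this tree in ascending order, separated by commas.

If N is removed the pieces have sizes 9, 8, all ≤ ⌊18/2⌋ = 9.
O is adjacent to N and is also a centroid (the largest component after removing it is likewise 9).

N, O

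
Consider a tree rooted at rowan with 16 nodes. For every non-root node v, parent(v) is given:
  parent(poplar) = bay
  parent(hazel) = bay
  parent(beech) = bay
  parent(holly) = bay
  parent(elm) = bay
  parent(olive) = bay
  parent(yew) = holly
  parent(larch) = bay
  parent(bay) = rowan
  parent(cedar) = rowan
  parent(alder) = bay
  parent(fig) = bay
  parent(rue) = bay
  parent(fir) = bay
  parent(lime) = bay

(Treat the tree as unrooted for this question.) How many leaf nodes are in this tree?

Exactly 13 nodes have a single neighbour: alder, beech, cedar, elm, fig, fir, hazel, larch, lime, olive, poplar, rue, yew.

13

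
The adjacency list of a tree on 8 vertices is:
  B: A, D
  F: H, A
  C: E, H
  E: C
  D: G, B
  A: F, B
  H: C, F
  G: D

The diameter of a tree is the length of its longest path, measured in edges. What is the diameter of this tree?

A longest path is E-C-H-F-A-B-D-G, with 7 edges.

7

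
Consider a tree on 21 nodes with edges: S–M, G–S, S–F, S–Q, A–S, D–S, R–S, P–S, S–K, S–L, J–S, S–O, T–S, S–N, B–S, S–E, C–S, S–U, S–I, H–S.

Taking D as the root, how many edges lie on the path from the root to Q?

2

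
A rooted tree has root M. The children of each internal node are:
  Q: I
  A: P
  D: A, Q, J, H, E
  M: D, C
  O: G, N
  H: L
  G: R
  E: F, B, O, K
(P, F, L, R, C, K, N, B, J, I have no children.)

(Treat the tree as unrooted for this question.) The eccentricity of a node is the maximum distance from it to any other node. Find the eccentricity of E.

Distances from E peak at 3, attained at P (I, C, R, L also at distance 3).
E–D–A–P

3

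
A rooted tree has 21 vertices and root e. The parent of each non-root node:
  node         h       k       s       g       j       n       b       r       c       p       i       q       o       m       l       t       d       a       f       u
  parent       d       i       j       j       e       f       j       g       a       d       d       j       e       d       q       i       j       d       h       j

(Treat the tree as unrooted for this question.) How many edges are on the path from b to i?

The path is b – j – d – i, which has 3 edges.

3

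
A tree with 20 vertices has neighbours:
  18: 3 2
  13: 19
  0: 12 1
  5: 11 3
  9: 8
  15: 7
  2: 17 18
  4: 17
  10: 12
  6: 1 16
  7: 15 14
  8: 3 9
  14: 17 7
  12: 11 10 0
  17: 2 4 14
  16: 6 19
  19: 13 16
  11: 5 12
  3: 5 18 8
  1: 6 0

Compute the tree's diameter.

15

Starting from 13, a farthest node is 15 at distance 15.
One longest path: 13 – 19 – 16 – 6 – 1 – 0 – 12 – 11 – 5 – 3 – 18 – 2 – 17 – 14 – 7 – 15.
So the diameter is 15.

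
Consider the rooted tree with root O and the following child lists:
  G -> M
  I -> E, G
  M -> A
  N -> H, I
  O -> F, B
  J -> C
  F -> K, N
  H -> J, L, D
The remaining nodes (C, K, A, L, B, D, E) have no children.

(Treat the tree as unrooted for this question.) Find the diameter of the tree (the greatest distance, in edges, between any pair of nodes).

A longest path is A – M – G – I – N – F – O – B, with 7 edges.

7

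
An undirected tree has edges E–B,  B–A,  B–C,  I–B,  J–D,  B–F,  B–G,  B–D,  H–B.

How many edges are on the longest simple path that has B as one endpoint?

2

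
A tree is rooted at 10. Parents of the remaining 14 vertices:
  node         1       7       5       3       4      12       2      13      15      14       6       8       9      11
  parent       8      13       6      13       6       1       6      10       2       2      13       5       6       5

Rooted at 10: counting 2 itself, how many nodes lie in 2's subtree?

3

The subtree rooted at 2 contains: 2, 14, 15 — 3 nodes.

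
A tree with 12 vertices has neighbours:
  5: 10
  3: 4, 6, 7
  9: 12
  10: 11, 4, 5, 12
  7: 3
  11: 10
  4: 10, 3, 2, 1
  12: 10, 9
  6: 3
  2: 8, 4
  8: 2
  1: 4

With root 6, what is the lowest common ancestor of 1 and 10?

1's ancestor chain is 1, 4, 3, 6 and 10's is 10, 4, 3, 6; they first meet at 4.

4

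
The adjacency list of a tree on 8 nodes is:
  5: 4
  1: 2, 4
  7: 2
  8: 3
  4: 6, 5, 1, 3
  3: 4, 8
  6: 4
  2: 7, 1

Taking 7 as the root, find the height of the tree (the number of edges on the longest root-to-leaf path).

The longest root-to-leaf path is 7–2–1–4–3–8 (5 edges).

5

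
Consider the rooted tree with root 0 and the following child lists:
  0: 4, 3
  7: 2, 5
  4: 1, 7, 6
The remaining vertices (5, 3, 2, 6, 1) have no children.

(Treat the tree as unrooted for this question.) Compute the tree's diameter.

4

Starting from 5, a farthest node is 3 at distance 4.
One longest path: 5 – 7 – 4 – 0 – 3.
So the diameter is 4.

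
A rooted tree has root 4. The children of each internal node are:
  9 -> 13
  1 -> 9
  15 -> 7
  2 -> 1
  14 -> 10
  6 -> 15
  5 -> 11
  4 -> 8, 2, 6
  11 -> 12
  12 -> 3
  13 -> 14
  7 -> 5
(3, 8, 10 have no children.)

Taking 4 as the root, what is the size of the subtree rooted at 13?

The subtree rooted at 13 contains: 13, 14, 10 — 3 nodes.

3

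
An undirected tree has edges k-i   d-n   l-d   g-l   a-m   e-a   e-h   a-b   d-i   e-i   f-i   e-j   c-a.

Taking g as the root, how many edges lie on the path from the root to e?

Path from g to e: g – l – d – i – e, which has 4 edges.

4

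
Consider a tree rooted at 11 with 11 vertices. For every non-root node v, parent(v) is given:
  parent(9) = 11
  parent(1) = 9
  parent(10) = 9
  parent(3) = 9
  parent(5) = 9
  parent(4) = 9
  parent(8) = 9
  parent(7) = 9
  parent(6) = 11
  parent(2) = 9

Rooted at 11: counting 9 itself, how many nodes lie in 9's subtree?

9

The subtree rooted at 9 contains: 9, 3, 1, 4, 10, 2, 7, 5, 8 — 9 nodes.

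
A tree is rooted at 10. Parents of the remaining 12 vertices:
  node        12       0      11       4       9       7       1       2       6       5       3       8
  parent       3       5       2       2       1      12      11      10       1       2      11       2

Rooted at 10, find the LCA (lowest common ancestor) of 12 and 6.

11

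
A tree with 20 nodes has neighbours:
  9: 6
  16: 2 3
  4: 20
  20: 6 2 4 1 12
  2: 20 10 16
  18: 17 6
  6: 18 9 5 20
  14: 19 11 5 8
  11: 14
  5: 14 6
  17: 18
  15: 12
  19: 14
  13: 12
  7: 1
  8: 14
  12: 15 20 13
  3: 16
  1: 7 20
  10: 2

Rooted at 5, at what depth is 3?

5 – 6 – 20 – 2 – 16 – 3 — 5 edges.

5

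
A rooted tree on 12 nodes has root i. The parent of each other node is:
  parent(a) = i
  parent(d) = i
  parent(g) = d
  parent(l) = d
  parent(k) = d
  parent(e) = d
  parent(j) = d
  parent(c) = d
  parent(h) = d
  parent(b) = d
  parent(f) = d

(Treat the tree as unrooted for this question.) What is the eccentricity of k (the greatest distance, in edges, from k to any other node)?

3

The node farthest from k is a, via k-d-i-a — 3 edges.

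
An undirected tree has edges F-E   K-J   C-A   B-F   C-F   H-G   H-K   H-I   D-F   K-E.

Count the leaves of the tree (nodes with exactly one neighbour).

6

The leaves are A, B, D, G, I, J.
That is 6 leaves.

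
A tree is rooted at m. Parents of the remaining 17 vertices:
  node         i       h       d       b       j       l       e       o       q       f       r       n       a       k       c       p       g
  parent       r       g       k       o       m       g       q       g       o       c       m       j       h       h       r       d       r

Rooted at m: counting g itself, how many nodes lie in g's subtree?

Descendants of g (including itself): g, h, o, l, a, k, q, b, d, e, p. That's 11.

11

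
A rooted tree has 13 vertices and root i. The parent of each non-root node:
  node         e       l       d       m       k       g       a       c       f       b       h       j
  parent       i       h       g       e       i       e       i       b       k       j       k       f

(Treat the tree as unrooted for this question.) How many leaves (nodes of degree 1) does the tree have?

Exactly 5 nodes have a single neighbour: a, c, d, l, m.

5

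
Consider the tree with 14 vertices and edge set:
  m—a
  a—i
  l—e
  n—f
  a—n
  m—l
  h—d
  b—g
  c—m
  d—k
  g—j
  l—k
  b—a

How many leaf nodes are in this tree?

6

Degree-1 nodes: c, e, f, h, i, j — 6 of them.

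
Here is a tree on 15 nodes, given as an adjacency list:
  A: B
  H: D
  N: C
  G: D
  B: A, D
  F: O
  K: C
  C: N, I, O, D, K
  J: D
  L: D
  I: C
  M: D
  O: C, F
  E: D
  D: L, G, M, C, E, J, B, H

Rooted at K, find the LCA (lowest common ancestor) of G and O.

C

G's ancestor chain is G, D, C, K and O's is O, C, K; they first meet at C.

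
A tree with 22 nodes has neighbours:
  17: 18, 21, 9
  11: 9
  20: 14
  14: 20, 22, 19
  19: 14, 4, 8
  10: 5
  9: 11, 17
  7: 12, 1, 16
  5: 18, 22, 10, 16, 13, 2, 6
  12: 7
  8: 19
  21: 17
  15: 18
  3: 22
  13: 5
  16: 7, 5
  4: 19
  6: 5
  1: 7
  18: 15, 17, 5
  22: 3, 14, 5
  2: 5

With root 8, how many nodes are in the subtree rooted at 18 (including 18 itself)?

The subtree rooted at 18 contains: 18, 15, 17, 21, 9, 11 — 6 nodes.

6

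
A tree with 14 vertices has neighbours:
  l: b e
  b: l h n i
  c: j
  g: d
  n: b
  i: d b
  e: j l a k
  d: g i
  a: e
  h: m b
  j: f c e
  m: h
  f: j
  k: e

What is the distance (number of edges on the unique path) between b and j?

The path is b–l–e–j, which has 3 edges.

3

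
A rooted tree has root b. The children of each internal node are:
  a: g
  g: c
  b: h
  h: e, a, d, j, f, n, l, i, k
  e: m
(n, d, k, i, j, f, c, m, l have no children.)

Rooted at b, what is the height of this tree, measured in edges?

4

The longest root-to-leaf path is b-h-a-g-c (4 edges).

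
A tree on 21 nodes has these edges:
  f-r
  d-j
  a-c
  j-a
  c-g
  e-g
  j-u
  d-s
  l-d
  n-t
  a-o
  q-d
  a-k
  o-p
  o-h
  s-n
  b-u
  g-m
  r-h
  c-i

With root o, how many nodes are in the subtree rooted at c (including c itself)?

5

The subtree rooted at c contains: c, i, g, m, e — 5 nodes.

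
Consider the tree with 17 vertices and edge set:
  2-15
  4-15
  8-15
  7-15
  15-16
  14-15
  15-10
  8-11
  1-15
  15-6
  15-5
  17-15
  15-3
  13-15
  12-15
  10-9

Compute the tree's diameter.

BFS from 11 reaches 9 last, at distance 4; BFS from 9 confirms no node is farther.
Path: 11–8–15–10–9.

4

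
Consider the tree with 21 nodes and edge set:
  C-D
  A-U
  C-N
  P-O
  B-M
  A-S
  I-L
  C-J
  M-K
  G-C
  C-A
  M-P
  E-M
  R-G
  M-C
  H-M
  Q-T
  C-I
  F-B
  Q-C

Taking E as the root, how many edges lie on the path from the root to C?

2

E–M–C — 2 edges.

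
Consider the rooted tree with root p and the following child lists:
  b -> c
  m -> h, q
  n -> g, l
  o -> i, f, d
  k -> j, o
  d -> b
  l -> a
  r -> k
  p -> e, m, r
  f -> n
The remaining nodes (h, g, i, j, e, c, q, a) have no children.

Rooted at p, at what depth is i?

p → r → k → o → i — 4 edges.

4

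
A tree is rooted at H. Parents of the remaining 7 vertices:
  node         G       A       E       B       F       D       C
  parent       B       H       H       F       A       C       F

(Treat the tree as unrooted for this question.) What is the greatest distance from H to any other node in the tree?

Distances from H peak at 4, attained at D (G also at distance 4).
H-A-F-C-D

4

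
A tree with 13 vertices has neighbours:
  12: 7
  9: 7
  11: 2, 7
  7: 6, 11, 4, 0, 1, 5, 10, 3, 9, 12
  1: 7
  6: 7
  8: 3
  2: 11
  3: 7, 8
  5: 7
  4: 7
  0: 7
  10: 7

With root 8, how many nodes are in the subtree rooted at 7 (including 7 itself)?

11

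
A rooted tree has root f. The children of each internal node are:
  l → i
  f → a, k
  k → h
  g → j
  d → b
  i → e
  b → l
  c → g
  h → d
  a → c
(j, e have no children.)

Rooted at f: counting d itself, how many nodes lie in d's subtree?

5

Descendants of d (including itself): d, b, l, i, e. That's 5.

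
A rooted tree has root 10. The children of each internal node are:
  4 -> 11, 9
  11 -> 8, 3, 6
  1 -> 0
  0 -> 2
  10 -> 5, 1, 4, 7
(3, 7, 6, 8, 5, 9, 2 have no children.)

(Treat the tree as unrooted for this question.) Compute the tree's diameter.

Starting from 3, a farthest node is 2 at distance 6.
One longest path: 3-11-4-10-1-0-2.
So the diameter is 6.

6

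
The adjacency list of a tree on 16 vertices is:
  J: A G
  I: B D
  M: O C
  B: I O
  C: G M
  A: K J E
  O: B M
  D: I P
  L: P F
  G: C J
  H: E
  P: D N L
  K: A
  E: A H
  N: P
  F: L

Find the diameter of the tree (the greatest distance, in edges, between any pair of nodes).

13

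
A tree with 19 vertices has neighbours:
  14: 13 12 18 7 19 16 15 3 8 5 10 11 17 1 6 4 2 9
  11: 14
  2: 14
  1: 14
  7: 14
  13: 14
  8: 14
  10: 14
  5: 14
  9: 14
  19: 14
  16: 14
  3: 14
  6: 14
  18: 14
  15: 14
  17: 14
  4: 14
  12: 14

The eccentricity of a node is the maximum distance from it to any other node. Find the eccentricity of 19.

2

A farthest node from 19 is 7 (8, 4, 9, 10, 3, 18, 2, 12, 17, 15, 5, 11, 13, 16, 1, 6 also at distance 2).
The path 19 – 14 – 7 has 2 edges.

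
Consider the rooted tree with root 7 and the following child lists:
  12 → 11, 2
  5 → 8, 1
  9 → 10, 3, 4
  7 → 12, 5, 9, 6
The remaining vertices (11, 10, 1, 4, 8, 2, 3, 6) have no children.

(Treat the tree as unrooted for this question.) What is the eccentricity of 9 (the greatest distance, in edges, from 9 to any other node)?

3

A farthest node from 9 is 11 (2, 8, 1 also at distance 3).
The path 9-7-12-11 has 3 edges.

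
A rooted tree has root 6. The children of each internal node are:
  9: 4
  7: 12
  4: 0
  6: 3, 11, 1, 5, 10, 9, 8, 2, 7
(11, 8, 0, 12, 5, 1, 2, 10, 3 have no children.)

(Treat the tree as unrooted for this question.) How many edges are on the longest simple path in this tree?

5

BFS from 0 reaches 12 last, at distance 5; BFS from 12 confirms no node is farther.
Path: 0–4–9–6–7–12.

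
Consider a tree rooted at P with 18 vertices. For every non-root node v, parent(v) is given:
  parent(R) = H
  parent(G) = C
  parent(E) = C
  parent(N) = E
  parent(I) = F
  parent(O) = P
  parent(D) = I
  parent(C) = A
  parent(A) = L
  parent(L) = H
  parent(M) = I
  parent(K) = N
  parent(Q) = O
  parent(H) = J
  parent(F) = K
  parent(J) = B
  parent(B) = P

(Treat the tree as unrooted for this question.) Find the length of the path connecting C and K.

3

The path is C – E – N – K, which has 3 edges.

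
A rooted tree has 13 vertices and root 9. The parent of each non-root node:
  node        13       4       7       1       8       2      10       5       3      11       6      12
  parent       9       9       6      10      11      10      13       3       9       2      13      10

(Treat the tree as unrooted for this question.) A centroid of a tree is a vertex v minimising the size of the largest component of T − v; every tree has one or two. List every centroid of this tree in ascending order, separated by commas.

Delete 13: the remaining components have sizes 6, 4, 2. Max 6 ≤ 6, so 13 is a centroid.
Every other node leaves some component of size > 6, so the centroid is unique.

13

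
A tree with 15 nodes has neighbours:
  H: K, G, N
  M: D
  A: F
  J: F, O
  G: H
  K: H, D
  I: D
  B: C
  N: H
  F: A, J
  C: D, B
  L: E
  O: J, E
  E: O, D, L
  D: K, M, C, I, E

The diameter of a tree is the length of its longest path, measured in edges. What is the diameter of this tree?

8

A longest path is A - F - J - O - E - D - K - H - G, with 8 edges.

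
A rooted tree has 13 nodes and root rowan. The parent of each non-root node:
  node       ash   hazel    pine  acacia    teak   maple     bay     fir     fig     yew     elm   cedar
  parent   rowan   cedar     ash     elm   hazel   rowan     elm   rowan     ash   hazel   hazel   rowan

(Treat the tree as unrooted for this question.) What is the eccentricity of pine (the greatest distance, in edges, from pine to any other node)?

6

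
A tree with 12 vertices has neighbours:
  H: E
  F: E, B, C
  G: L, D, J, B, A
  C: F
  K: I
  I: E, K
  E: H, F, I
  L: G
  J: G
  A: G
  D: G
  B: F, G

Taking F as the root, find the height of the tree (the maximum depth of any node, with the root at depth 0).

J sits deepest: F – B – G – J — 3 edges from the root.

3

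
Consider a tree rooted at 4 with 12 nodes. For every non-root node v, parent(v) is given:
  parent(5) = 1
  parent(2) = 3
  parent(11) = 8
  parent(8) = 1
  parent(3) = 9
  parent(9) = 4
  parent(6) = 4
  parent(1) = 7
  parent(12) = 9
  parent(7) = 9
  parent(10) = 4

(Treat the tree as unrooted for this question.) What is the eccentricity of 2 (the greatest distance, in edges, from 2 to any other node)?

6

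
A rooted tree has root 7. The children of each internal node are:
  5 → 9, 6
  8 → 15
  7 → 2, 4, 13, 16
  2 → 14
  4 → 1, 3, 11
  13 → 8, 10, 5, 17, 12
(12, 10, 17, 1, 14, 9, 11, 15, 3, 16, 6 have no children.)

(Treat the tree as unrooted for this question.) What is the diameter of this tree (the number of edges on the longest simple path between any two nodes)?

5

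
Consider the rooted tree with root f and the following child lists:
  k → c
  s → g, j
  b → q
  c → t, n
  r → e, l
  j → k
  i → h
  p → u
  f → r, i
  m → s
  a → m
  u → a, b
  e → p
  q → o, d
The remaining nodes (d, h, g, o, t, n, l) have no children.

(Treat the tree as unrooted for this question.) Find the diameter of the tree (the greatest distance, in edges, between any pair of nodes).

13

A longest path is t-c-k-j-s-m-a-u-p-e-r-f-i-h, with 13 edges.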